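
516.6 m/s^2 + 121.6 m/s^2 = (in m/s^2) 638.2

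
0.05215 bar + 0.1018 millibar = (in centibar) 5.225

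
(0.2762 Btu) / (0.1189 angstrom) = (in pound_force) 5.51e+12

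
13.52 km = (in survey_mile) 8.401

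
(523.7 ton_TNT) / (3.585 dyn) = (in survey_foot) 2.005e+17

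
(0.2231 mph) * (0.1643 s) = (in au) 1.095e-13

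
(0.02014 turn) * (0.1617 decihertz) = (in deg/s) 0.1172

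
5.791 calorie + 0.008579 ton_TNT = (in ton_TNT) 0.008579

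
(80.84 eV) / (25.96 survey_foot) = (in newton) 1.637e-18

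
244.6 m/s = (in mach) 0.7184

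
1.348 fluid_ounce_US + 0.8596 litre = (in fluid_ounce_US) 30.41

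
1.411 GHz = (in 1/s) 1.411e+09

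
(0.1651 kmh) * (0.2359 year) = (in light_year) 3.606e-11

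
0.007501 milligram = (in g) 7.501e-06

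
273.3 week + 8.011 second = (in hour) 4.591e+04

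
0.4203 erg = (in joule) 4.203e-08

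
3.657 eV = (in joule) 5.859e-19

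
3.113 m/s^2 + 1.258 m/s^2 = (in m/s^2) 4.371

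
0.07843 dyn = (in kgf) 7.998e-08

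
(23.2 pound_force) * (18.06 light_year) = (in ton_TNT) 4.214e+09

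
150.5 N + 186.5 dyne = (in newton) 150.5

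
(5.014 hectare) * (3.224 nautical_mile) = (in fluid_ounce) 1.012e+13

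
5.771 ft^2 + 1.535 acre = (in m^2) 6212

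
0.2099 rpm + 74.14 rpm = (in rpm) 74.35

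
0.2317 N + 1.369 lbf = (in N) 6.321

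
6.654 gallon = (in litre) 25.19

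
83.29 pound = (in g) 3.778e+04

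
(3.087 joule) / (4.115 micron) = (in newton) 7.502e+05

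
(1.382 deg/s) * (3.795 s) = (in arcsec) 1.888e+04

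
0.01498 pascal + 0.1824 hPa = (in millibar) 0.1825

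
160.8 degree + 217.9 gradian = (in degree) 356.9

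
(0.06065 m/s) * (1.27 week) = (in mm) 4.659e+07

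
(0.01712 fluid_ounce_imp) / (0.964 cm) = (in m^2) 5.046e-05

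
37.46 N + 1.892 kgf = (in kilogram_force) 5.712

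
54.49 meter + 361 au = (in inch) 2.126e+15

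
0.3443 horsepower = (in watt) 256.7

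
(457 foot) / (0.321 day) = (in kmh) 0.01808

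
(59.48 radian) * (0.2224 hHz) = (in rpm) 1.263e+04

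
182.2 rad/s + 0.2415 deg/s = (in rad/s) 182.2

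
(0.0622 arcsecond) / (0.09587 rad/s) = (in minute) 5.242e-08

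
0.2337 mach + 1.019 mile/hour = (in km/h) 288.1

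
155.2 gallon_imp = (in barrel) 4.438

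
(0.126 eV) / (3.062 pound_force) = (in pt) 4.201e-18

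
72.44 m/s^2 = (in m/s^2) 72.44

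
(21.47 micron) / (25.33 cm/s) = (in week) 1.401e-10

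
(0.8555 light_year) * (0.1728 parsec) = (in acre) 1.066e+28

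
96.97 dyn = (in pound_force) 0.000218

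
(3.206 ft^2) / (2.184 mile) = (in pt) 0.2402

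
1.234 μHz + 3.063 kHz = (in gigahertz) 3.063e-06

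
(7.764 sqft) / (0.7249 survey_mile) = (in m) 0.0006183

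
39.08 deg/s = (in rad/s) 0.6821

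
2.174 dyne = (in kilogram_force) 2.217e-06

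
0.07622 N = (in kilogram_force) 0.007772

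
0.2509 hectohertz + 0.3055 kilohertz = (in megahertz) 0.0003306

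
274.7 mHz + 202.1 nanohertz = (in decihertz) 2.747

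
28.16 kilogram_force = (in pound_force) 62.08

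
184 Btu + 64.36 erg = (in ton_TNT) 4.64e-05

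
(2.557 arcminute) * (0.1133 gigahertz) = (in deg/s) 4.828e+06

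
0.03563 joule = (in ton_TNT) 8.516e-12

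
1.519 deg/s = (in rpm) 0.2532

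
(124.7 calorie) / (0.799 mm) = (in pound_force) 1.468e+05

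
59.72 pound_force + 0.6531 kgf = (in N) 272.1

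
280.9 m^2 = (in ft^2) 3024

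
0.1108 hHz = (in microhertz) 1.108e+07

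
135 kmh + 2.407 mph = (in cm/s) 3858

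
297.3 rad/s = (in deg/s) 1.703e+04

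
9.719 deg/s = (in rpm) 1.62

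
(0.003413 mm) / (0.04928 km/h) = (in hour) 6.926e-08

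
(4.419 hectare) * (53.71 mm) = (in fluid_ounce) 8.026e+07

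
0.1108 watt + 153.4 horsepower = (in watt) 1.144e+05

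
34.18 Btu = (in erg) 3.606e+11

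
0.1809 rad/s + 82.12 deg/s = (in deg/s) 92.48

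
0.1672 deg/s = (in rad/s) 0.002918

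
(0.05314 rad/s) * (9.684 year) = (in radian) 1.623e+07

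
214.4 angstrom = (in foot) 7.034e-08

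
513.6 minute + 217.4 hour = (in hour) 226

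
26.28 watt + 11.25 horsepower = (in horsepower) 11.29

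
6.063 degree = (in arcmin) 363.8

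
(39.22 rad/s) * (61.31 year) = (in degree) 4.345e+12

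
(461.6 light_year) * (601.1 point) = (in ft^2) 9.968e+18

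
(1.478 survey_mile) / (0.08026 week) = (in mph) 0.1096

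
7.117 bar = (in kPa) 711.7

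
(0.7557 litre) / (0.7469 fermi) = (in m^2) 1.012e+12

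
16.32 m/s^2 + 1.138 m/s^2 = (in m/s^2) 17.46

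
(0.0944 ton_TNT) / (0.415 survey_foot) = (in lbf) 7.02e+08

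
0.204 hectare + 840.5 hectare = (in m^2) 8.407e+06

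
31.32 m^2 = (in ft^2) 337.1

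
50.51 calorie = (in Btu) 0.2003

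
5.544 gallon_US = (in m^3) 0.02099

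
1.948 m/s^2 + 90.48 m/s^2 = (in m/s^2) 92.43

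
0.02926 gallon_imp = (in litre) 0.133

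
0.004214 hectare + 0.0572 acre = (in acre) 0.06761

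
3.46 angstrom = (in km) 3.46e-13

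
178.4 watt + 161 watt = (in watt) 339.4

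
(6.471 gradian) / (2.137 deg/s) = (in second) 2.725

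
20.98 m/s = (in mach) 0.06162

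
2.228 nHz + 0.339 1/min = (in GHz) 5.65e-12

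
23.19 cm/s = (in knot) 0.4508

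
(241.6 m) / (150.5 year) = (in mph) 1.139e-07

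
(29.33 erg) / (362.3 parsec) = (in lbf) 5.898e-26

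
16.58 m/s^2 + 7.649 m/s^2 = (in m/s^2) 24.23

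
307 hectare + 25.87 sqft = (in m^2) 3.07e+06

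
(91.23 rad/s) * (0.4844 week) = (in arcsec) 5.513e+12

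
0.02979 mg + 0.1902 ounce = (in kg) 0.005392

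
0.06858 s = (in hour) 1.905e-05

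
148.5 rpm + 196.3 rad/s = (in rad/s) 211.9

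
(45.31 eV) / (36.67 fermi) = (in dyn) 19.8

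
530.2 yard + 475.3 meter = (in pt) 2.722e+06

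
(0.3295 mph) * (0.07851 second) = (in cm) 1.156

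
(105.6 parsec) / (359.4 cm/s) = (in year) 2.875e+10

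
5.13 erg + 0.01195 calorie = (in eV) 3.121e+17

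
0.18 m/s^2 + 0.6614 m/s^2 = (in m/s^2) 0.8414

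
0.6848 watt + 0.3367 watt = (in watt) 1.022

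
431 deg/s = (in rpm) 71.83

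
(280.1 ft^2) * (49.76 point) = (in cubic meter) 0.4568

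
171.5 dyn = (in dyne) 171.5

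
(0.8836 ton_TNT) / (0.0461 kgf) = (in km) 8.178e+06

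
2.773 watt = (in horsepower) 0.003719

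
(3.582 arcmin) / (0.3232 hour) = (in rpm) 8.552e-06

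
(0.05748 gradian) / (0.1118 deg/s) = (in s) 0.4627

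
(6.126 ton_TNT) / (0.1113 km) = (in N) 2.303e+08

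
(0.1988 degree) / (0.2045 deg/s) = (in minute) 0.0162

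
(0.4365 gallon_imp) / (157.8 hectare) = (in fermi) 1.258e+06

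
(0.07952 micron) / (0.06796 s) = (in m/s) 1.17e-06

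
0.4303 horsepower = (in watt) 320.9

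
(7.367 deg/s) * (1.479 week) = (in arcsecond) 2.372e+10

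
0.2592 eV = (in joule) 4.153e-20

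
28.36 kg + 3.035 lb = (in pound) 65.56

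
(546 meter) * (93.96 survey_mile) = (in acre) 2.04e+04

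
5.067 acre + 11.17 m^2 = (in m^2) 2.052e+04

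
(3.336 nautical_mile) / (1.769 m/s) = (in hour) 0.9701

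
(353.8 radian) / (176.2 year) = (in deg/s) 3.648e-06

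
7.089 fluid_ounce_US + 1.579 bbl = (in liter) 251.3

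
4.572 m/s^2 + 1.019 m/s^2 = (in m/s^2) 5.591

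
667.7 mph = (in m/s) 298.5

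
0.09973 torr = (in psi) 0.001928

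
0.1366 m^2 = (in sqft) 1.47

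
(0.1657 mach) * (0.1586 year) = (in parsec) 9.145e-09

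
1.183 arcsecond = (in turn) 9.128e-07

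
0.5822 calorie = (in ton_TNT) 5.822e-10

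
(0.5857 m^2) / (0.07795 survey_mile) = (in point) 13.23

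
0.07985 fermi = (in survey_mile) 4.962e-20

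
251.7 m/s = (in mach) 0.7392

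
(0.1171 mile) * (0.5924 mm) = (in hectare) 1.116e-05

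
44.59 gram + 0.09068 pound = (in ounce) 3.024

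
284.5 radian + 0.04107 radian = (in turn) 45.29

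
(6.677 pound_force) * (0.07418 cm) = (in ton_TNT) 5.266e-12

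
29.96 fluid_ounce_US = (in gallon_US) 0.2341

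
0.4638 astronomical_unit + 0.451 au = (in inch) 5.388e+12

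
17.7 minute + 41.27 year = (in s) 1.301e+09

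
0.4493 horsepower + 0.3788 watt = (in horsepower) 0.4498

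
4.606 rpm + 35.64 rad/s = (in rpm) 344.9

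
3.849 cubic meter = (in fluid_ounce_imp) 1.355e+05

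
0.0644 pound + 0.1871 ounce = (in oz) 1.217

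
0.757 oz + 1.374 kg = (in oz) 49.22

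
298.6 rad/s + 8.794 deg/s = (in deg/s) 1.712e+04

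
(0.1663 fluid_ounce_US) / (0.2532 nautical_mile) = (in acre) 2.592e-12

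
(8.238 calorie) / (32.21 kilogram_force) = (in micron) 1.091e+05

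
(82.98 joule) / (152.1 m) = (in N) 0.5456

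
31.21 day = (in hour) 749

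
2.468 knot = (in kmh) 4.571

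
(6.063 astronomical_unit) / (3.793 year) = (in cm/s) 7.583e+05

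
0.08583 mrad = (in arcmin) 0.2951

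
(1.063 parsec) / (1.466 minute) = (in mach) 1.095e+12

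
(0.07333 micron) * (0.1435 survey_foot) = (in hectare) 3.207e-13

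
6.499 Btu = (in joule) 6857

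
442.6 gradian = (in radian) 6.952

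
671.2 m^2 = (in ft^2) 7225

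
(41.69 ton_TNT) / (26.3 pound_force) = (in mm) 1.491e+12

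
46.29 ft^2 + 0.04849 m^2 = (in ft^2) 46.81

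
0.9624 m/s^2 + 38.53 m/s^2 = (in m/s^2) 39.49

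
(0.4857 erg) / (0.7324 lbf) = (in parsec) 4.832e-25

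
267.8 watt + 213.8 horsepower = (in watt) 1.597e+05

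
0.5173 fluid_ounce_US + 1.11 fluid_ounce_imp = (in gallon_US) 0.01237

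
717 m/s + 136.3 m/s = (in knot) 1659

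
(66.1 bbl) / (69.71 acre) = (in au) 2.49e-16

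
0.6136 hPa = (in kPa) 0.06136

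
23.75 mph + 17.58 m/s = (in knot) 54.81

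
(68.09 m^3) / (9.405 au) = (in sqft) 5.209e-10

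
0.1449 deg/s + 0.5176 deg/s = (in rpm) 0.1104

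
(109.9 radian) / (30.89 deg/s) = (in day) 0.002359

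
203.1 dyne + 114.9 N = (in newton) 114.9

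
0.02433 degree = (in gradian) 0.02703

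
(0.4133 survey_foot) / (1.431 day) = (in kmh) 3.668e-06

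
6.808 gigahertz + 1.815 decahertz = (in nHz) 6.808e+18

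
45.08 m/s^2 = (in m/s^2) 45.08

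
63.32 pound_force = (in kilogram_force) 28.72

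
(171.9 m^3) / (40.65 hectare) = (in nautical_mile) 2.283e-07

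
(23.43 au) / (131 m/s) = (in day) 3.097e+05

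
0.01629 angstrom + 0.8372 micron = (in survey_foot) 2.747e-06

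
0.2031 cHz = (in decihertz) 0.02031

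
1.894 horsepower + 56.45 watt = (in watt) 1469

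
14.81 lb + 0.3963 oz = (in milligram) 6.729e+06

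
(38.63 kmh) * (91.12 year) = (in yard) 3.372e+10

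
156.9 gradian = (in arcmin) 8473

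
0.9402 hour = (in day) 0.03918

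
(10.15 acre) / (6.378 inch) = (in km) 253.6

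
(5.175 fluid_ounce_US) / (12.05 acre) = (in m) 3.138e-09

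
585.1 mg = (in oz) 0.02064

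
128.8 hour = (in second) 4.637e+05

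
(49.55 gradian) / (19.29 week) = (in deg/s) 3.822e-06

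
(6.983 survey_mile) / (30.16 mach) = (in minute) 0.01824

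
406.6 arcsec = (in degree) 0.1129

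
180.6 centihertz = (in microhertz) 1.806e+06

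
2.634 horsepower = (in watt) 1964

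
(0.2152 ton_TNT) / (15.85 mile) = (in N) 3.53e+04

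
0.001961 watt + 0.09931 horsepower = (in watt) 74.06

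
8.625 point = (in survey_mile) 1.891e-06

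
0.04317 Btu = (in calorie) 10.89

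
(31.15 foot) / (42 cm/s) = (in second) 22.61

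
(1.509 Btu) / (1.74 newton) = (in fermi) 9.15e+17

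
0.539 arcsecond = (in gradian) 0.0001664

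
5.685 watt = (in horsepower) 0.007624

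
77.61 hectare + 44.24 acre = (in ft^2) 1.028e+07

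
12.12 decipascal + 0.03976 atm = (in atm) 0.03977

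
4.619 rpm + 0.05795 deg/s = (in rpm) 4.629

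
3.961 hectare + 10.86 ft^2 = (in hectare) 3.961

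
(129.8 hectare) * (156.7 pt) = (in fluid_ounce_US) 2.426e+09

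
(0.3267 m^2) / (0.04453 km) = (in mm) 7.337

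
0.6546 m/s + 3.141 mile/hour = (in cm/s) 205.9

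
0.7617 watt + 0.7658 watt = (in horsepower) 0.002048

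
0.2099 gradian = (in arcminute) 11.33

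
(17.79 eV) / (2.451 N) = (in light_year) 1.229e-34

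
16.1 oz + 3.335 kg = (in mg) 3.791e+06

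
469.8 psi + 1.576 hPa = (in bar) 32.39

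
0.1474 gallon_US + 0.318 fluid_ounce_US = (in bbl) 0.003569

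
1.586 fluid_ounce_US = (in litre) 0.0469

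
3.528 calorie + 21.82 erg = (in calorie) 3.528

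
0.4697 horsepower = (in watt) 350.3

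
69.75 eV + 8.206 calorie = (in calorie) 8.206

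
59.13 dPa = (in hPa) 0.05913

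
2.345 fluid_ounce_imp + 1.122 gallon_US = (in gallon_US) 1.14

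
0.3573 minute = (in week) 3.545e-05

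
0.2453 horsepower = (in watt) 182.9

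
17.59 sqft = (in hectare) 0.0001634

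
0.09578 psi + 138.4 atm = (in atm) 138.4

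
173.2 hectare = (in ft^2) 1.864e+07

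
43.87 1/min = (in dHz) 7.312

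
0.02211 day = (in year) 6.058e-05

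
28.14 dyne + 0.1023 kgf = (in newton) 1.004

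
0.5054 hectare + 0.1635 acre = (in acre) 1.412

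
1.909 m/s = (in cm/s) 190.9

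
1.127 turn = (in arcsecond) 1.461e+06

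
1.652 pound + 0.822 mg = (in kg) 0.7493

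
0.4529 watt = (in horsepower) 0.0006073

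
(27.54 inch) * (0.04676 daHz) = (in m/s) 0.3271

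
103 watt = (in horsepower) 0.1381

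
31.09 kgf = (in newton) 304.9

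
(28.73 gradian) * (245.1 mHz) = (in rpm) 1.056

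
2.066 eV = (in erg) 3.31e-12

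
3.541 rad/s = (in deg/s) 202.9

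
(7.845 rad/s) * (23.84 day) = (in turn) 2.572e+06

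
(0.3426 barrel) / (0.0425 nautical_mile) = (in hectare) 6.92e-08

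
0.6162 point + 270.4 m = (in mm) 2.704e+05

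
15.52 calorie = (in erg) 6.494e+08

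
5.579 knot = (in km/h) 10.33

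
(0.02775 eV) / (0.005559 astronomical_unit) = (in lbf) 1.202e-30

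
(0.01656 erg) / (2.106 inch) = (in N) 3.096e-08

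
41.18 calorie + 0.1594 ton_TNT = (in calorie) 1.594e+08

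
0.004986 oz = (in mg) 141.4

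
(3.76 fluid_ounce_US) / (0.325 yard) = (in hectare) 3.742e-08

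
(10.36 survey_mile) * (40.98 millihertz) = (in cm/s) 6.833e+04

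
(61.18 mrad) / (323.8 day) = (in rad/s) 2.187e-09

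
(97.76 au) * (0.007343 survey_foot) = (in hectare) 3.273e+06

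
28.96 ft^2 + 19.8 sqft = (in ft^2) 48.76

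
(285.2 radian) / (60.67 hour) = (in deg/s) 0.07482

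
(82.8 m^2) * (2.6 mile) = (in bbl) 2.179e+06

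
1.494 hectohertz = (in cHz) 1.494e+04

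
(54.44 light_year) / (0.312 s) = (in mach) 4.848e+15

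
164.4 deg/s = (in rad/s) 2.869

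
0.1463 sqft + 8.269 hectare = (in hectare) 8.269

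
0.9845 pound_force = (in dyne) 4.379e+05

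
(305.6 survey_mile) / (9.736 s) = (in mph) 1.13e+05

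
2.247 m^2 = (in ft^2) 24.19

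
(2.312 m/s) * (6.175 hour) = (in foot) 1.686e+05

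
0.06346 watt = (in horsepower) 8.51e-05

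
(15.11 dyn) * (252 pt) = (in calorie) 3.211e-06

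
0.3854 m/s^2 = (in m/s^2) 0.3854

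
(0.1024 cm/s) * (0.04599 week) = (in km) 0.02848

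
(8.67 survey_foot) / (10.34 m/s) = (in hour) 7.099e-05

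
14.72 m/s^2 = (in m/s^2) 14.72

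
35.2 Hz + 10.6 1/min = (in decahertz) 3.538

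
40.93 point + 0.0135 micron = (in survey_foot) 0.04737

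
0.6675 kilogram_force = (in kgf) 0.6675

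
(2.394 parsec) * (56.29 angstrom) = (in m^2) 4.158e+08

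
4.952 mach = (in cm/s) 1.686e+05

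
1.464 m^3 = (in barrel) 9.208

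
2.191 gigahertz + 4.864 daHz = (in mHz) 2.191e+12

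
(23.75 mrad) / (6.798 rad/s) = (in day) 4.044e-08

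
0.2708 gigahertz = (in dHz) 2.708e+09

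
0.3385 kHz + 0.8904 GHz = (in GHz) 0.8904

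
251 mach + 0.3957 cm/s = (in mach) 251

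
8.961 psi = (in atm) 0.6098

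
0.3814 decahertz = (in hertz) 3.814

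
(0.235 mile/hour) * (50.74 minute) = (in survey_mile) 0.1987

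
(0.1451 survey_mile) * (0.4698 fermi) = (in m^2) 1.097e-13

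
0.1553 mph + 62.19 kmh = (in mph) 38.8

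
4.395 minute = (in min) 4.395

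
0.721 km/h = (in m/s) 0.2003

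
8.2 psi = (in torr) 424.1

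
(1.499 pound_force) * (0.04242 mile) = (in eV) 2.841e+21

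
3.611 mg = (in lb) 7.961e-06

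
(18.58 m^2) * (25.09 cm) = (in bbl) 29.32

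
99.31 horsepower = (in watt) 7.406e+04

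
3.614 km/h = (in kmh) 3.614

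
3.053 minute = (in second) 183.2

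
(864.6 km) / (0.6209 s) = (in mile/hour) 3.115e+06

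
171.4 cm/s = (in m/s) 1.714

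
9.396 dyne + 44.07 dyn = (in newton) 0.0005347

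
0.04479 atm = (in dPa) 4.538e+04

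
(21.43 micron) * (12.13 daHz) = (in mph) 0.005815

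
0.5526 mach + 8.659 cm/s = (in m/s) 188.2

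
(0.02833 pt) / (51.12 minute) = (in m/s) 3.258e-09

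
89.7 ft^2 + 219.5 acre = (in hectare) 88.83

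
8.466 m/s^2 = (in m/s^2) 8.466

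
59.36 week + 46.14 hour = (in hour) 1.002e+04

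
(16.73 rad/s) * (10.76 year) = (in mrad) 5.677e+12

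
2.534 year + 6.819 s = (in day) 924.9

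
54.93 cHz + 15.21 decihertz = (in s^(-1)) 2.07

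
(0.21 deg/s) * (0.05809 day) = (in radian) 18.4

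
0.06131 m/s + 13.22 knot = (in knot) 13.34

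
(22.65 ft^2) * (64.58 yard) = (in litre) 1.243e+05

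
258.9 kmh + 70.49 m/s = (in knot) 276.8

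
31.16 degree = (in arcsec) 1.122e+05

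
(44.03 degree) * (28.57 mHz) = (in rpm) 0.2097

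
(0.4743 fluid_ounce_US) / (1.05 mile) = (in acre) 2.051e-12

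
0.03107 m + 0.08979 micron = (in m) 0.03107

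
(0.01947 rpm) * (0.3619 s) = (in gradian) 0.04697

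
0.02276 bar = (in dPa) 2.276e+04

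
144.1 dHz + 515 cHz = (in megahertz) 1.956e-05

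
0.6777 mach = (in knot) 448.6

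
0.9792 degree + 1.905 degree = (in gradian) 3.205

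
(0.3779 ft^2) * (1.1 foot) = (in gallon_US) 3.11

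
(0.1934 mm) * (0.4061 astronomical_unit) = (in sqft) 1.265e+08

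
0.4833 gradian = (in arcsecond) 1566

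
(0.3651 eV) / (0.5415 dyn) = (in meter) 1.08e-14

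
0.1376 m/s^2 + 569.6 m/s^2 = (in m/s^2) 569.7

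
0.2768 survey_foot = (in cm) 8.437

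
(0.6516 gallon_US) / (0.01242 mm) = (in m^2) 198.6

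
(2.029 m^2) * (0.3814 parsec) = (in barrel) 1.502e+17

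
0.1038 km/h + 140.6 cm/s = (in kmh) 5.165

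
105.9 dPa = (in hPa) 0.1059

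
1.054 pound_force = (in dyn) 4.688e+05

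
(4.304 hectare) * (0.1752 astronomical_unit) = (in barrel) 7.095e+15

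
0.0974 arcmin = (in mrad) 0.02833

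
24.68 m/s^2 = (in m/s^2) 24.68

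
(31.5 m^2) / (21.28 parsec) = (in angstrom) 4.797e-07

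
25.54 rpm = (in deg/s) 153.2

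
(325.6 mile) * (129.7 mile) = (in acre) 2.703e+07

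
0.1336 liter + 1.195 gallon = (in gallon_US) 1.23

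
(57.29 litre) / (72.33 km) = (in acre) 1.957e-10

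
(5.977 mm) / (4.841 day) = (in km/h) 5.144e-08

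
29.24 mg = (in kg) 2.924e-05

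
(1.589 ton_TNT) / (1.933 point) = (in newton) 9.75e+12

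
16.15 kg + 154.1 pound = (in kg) 86.05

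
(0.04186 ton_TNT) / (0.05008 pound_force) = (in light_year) 8.31e-08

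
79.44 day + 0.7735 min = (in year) 0.2176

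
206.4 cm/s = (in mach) 0.006062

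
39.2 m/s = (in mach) 0.1151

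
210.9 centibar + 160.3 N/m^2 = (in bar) 2.111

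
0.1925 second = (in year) 6.104e-09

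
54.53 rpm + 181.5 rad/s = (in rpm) 1788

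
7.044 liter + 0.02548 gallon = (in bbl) 0.04491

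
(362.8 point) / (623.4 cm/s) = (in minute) 0.0003422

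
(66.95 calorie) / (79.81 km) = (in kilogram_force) 0.0003579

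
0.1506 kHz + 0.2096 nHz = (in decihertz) 1506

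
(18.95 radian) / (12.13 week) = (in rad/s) 2.583e-06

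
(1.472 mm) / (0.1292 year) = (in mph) 8.082e-10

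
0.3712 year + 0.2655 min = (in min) 1.951e+05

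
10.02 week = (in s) 6.06e+06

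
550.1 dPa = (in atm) 0.0005429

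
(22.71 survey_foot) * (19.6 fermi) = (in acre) 3.353e-17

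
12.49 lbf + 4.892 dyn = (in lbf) 12.49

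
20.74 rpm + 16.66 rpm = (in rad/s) 3.917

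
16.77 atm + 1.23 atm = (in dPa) 1.824e+07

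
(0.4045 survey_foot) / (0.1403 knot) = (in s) 1.708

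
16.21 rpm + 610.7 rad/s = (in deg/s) 3.509e+04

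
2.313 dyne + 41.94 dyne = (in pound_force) 9.948e-05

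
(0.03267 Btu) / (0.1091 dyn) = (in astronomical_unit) 0.0002112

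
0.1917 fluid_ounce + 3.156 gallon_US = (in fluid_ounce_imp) 420.7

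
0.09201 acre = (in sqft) 4008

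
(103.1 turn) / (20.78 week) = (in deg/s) 0.002953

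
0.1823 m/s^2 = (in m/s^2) 0.1823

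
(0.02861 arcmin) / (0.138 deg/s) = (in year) 1.096e-10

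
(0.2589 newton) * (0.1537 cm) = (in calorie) 9.511e-05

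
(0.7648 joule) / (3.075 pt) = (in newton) 705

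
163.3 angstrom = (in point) 4.629e-05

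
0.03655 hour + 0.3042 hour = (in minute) 20.45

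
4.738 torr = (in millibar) 6.317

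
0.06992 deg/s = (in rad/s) 0.00122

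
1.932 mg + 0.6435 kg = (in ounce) 22.7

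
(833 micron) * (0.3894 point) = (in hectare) 1.144e-11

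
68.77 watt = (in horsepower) 0.09222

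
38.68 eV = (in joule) 6.197e-18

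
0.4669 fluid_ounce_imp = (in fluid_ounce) 0.4486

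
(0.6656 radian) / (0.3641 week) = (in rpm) 2.886e-05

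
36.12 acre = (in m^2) 1.462e+05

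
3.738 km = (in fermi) 3.738e+18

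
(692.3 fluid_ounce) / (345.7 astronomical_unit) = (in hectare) 3.959e-20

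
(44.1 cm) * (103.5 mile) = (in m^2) 7.346e+04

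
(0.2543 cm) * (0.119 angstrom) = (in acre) 7.478e-18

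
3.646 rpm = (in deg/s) 21.88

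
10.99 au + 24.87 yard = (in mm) 1.644e+15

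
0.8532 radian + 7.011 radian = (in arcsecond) 1.622e+06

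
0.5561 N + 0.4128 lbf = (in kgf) 0.2439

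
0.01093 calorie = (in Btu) 4.334e-05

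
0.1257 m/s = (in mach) 0.0003692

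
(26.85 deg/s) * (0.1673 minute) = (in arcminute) 1.617e+04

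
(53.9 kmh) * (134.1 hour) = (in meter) 7.228e+06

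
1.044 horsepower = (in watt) 778.5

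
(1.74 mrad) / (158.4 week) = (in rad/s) 1.816e-11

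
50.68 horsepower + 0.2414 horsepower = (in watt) 3.797e+04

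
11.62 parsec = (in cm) 3.586e+19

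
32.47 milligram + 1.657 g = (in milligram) 1689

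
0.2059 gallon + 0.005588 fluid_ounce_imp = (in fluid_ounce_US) 26.36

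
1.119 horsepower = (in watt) 834.4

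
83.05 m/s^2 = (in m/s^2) 83.05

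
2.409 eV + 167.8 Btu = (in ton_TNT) 4.231e-05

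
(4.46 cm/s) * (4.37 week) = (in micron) 1.179e+11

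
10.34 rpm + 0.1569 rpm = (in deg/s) 62.98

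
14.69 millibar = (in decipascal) 1.469e+04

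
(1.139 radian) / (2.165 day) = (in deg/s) 0.0003489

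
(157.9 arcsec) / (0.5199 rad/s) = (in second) 0.001472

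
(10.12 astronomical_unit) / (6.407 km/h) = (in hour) 2.363e+08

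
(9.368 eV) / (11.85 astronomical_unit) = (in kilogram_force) 8.634e-32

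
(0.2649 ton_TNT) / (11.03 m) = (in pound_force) 2.259e+07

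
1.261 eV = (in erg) 2.02e-12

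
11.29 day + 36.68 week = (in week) 38.29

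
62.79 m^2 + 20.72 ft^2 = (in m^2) 64.71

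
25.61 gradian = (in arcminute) 1383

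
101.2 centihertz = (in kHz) 0.001012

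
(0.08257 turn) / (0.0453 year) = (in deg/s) 2.081e-05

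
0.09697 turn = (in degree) 34.91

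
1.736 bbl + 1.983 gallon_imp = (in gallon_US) 75.29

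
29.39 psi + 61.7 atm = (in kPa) 6454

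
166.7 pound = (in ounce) 2667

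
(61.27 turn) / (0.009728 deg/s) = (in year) 0.0719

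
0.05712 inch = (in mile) 9.015e-07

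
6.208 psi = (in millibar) 428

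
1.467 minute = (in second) 88.02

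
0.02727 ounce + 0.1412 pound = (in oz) 2.286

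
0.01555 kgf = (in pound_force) 0.03428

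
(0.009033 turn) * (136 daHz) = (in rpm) 737.1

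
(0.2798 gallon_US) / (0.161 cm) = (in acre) 0.0001626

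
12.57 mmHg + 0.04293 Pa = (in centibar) 1.676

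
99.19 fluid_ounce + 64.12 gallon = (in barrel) 1.545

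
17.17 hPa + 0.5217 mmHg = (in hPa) 17.87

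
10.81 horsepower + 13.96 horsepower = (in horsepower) 24.77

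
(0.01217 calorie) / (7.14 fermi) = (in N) 7.132e+12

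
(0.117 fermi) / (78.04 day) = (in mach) 5.096e-26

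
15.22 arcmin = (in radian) 0.004427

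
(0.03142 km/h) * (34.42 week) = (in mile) 112.9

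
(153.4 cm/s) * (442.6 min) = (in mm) 4.074e+07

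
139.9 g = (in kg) 0.1399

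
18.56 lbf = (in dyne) 8.256e+06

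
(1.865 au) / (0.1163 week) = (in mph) 8.873e+06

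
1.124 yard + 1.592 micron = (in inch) 40.46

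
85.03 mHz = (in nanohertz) 8.503e+07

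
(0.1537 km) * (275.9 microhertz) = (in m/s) 0.04241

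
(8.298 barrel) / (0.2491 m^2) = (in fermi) 5.296e+15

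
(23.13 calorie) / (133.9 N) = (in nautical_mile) 0.0003903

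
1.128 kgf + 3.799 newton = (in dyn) 1.486e+06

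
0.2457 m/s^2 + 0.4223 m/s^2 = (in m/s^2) 0.668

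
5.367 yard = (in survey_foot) 16.1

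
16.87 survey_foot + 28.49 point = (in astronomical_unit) 3.444e-11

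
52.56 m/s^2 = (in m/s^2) 52.56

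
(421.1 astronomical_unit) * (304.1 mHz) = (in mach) 5.626e+10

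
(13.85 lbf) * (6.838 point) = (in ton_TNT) 3.552e-11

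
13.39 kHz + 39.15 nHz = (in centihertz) 1.339e+06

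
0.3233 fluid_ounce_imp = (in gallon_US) 0.002427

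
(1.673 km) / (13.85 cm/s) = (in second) 1.208e+04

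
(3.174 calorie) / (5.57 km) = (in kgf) 0.0002431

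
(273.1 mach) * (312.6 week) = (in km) 1.758e+10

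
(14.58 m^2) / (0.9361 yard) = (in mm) 1.703e+04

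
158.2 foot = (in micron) 4.822e+07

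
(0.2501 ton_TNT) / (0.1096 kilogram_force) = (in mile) 6.05e+05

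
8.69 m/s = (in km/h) 31.28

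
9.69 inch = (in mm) 246.1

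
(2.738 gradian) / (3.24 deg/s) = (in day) 8.803e-06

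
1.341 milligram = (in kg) 1.341e-06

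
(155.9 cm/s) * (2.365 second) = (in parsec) 1.195e-16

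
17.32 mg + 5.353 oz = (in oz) 5.354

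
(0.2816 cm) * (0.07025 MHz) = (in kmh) 712.2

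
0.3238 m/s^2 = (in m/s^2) 0.3238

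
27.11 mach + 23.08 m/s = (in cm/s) 9.254e+05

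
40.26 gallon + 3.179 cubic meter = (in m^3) 3.331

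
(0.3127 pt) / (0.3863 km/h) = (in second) 0.001028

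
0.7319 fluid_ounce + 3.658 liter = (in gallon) 0.9721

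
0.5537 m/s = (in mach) 0.001626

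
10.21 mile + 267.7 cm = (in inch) 6.47e+05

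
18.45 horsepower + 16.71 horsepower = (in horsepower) 35.16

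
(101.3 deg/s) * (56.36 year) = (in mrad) 3.142e+12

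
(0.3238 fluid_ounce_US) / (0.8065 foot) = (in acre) 9.626e-09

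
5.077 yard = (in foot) 15.23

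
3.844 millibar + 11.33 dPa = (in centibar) 0.3855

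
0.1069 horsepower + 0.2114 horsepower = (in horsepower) 0.3183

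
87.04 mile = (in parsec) 4.54e-12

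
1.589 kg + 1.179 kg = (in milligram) 2.768e+06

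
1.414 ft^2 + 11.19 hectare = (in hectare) 11.19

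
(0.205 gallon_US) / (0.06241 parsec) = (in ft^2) 4.337e-18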